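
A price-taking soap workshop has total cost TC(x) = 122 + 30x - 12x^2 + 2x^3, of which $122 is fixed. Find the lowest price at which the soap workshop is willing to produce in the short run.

$12 per unit

Short-run supply begins at min AVC. From VC = 30x - 12x^2 + 2x^3, AVC = 30 - 12x + 2x^2.
dAVC/dx = -12 + 4x = 0 gives x = 3. min AVC = 30 - 12·3 + 2·3^2 = 12.
So the shutdown price is $12.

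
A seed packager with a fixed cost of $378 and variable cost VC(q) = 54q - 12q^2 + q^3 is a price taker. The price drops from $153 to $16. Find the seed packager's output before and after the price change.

Output falls from 11 to 0 (the firm shuts down)

MC = 54 - 24q + 3q^2; the shutdown threshold is min AVC = $18 (at q = 6).
With P = $153 above the shutdown price, P = MC gives q = 11.
At P = $16 < min AVC = $18, price no longer covers variable cost at any output, so the firm shuts down: q = 0.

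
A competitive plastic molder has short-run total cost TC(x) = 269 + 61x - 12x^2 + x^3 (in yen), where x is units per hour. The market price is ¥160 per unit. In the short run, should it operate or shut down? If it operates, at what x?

Strip out fixed cost: VC = 61x - 12x^2 + x^3. Then AVC = 61 - 12x + x^2 and MC = 61 - 24x + 3x^2.
The AVC parabola has its vertex at x = 12/2 = 6, where AVC = 61 - 12·6 + 6^2 = ¥25.
Because ¥160 ≥ ¥25, revenue can cover variable cost; the firm operates.
Set P = MC: 160 = 61 - 24x + 3x^2 → -99 - 24x + 3x^2 = 0. The roots are x = -3 and x = 11; the profit-maximizing output is on the rising part of MC, so x* = 11.
Check: AVC at x = 11 is ¥50 ≤ P, so revenue covers variable cost.
Profit = P·x − TC = 160·11 − 819 = ¥941.

Produce at x = 11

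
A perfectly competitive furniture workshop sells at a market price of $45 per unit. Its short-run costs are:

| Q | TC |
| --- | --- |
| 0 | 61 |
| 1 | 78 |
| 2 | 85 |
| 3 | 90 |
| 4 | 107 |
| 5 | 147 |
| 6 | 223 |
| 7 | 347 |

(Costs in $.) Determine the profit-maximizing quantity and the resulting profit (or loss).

Q = 5; profit = $78

Tabulate TR − TC: Q=0: -61; Q=1: -33; Q=2: 5; Q=3: 45; Q=4: 73; Q=5: 78; Q=6: 47; Q=7: -32.
Profit is maximized at Q = 5. AVC there is 86/5 = $17.20 ≤ P, so producing beats shutting down (which would give -$61).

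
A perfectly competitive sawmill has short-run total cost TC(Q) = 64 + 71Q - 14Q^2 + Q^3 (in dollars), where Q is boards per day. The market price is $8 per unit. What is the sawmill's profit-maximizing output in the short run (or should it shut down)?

Strip out fixed cost: VC = 71Q - 14Q^2 + Q^3. Then AVC = 71 - 14Q + Q^2 and MC = 71 - 28Q + 3Q^2.
The AVC parabola has its vertex at Q = 14/2 = 7, where AVC = 71 - 14·7 + 7^2 = $22.
P = $8 lies below min AVC = $22; no output level covers variable cost.
Shutting down limits the loss to fixed cost, $64.

Shut down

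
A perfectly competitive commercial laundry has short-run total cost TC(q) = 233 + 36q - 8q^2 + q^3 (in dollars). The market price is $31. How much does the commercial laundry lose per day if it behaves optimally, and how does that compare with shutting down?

Profit = -$183 at q = 5

AVC = 36 - 8q + q^2 has its minimum $20 at q = 4; price $31 clears that bar, so the firm operates.
With MC = 36 - 16q + 3q^2, P = MC on the upward-sloping part at q* = 5.
TR = 31·5 = 155. TC = 233 + 105 = 338. Profit = 155 − 338 = -$183.
That loss of $183 beats the $233 the firm would lose by shutting down; producing recovers $50 of fixed cost.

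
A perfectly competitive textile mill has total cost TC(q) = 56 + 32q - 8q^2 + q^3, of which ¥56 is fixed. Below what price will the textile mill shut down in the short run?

Short-run supply begins at min AVC. From VC = 32q - 8q^2 + q^3, AVC = 32 - 8q + q^2.
At the minimum of AVC, MC = AVC. MC = 32 - 16q + 3q^2; setting MC = AVC gives 2q^2 - 8q = 0, so q = 4. min AVC = 16.
So the shutdown price is ¥16.

¥16 per unit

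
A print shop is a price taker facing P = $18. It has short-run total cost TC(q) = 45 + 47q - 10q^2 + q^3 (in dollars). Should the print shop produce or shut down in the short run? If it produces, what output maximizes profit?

Shut down

Variable cost is VC = 47q - 10q^2 + q^3, so AVC = VC/q = 47 - 10q + q^2 and MC = dTC/dq = 47 - 20q + 3q^2.
The AVC parabola has its vertex at q = 10/2 = 5, where AVC = 47 - 10·5 + 5^2 = $22.
With P < min AVC ($18 < $22), every unit sold adds to the loss.
The firm minimizes its loss by shutting down and losing only its fixed cost of $45.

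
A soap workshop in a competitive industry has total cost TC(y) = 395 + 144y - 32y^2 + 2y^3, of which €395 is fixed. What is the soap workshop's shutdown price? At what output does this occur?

€16 per unit, at y = 8

The shutdown price is the minimum of AVC. VC = 144y - 32y^2 + 2y^3, so AVC = 144 - 32y + 2y^2.
dAVC/dy = -32 + 4y = 0 gives y = 8. min AVC = 144 - 32·8 + 2·8^2 = 16.
So the shutdown price is €16.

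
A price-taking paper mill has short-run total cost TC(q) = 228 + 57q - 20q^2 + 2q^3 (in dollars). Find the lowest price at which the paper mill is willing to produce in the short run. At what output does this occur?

Short-run supply begins at min AVC. From VC = 57q - 20q^2 + 2q^3, AVC = 57 - 20q + 2q^2.
At the minimum of AVC, MC = AVC. MC = 57 - 40q + 6q^2; setting MC = AVC gives 4q^2 - 20q = 0, so q = 5. min AVC = 7.
The firm shuts down for any P below $7.

$7 per unit, at q = 5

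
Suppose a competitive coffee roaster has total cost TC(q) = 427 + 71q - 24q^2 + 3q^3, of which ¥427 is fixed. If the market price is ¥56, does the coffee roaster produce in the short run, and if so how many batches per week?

Produce at q = 5

From TC, MC = TC'(q) = 71 - 48q + 9q^2 and AVC = VC/q = 71 - 24q + 3q^2.
The AVC parabola has its vertex at q = 24/6 = 4, where AVC = 71 - 24·4 + 3·4^2 = ¥23.
P = ¥56 exceeds min AVC = ¥23, so the firm stays open.
P = MC gives 15 - 48q + 9q^2 = 0, with roots 1/3 and 5. Take the larger (rising MC): q* = 5.
Check: AVC at q = 5 is ¥26 ≤ P, so revenue covers variable cost.
Profit = P·q − TC = 56·5 − 557 = -¥277, a loss, but smaller than the ¥427 fixed cost the firm would lose by shutting down.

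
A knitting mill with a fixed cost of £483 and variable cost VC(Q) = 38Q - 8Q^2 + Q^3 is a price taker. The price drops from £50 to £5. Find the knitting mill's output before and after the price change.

AVC = 38 - 8Q + Q^2, minimized at Q = 4 where min AVC = £22. MC = 38 - 16Q + 3Q^2.
At P = £50 ≥ min AVC, set P = MC on the rising branch: Q = 6.
At P = £5 < min AVC = £22, price no longer covers variable cost at any output, so the firm shuts down: Q = 0.

Output falls from 6 to 0 (the firm shuts down)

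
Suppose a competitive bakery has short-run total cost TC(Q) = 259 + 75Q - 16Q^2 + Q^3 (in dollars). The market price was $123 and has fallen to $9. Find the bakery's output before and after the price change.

Output falls from 12 to 0 (the firm shuts down)

MC = 75 - 32Q + 3Q^2; the shutdown threshold is min AVC = $11 (at Q = 8).
At P = $123 ≥ min AVC, set P = MC on the rising branch: Q = 12.
At P = $9 < min AVC = $11, price no longer covers variable cost at any output, so the firm shuts down: Q = 0.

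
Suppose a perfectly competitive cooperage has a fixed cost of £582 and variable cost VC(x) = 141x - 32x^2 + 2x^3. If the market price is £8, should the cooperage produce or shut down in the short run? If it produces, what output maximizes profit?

Shut down

Strip out fixed cost: VC = 141x - 32x^2 + 2x^3. Then AVC = 141 - 32x + 2x^2 and MC = 141 - 64x + 6x^2.
AVC hits its minimum where MC = AVC, at x = 8, giving min AVC = 141 - 32·8 + 2·8^2 = £13.
With P < min AVC (£8 < £13), every unit sold adds to the loss.
The firm minimizes its loss by shutting down and losing only its fixed cost of £582.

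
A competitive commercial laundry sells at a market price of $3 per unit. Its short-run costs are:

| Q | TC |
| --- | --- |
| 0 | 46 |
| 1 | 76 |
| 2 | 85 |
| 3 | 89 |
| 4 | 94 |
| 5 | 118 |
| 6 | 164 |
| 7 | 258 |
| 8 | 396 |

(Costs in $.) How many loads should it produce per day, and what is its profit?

Q = 0 (shut down); profit = -$46

Tabulate TR − TC: Q=0: -46; Q=1: -73; Q=2: -79; Q=3: -80; Q=4: -82; Q=5: -103; Q=6: -146; Q=7: -237; Q=8: -372.
Profit is highest at Q = 0. Equivalently, the lowest AVC in the table is 48/4 ≈ $12 at Q = 4, and P = $3 falls below it — price never covers variable cost, so the firm shuts down and loses only its fixed cost.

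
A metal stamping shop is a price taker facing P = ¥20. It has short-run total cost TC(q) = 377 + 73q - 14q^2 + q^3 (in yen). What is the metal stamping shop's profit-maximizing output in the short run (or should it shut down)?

Shut down

Strip out fixed cost: VC = 73q - 14q^2 + q^3. Then AVC = 73 - 14q + q^2 and MC = 73 - 28q + 3q^2.
The AVC parabola has its vertex at q = 14/2 = 7, where AVC = 73 - 14·7 + 7^2 = ¥24.
With P < min AVC (¥20 < ¥24), every unit sold adds to the loss.
The firm minimizes its loss by shutting down and losing only its fixed cost of ¥377.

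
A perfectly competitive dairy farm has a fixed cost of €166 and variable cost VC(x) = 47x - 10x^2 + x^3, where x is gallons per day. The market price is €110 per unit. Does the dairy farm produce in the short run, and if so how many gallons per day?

Strip out fixed cost: VC = 47x - 10x^2 + x^3. Then AVC = 47 - 10x + x^2 and MC = 47 - 20x + 3x^2.
AVC hits its minimum where MC = AVC, at x = 5, giving min AVC = 47 - 10·5 + 5^2 = €22.
Since P = €110 ≥ min AVC = €22, price covers variable cost and the firm should produce.
Solving P = MC: -63 - 20x + 3x^2 = 0 ⇒ x = -7/3 or 9. On the upward-sloping branch, x* = 9.
Check: AVC at x = 9 is €38 ≤ P, so revenue covers variable cost.
Profit = P·x − TC = 110·9 − 508 = €482.

Produce at x = 9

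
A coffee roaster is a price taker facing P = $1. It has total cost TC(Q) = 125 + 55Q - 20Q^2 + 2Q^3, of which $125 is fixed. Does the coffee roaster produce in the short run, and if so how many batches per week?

From TC, MC = TC'(Q) = 55 - 40Q + 6Q^2 and AVC = VC/Q = 55 - 20Q + 2Q^2.
AVC is minimized where dAVC/dQ = -20 + 4Q = 0, at Q = 5; min AVC = 55 - 20·5 + 2·5^2 = $5.
With P < min AVC ($1 < $5), every unit sold adds to the loss.
The firm minimizes its loss by shutting down and losing only its fixed cost of $125.

Shut down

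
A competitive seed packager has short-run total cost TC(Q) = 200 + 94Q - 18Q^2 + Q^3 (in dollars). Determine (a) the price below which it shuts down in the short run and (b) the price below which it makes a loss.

Shutdown price = min AVC. AVC = 94 - 18Q + Q^2, with vertex at Q = 9 and minimum $13.
ATC = 200/Q + 94 - 18Q + Q^2. Setting dATC/dQ = −200/Q^2 − 18 + 2Q = 0 gives Q = 10 (since 2·10^3 − 18·10^2 = 200).
min ATC = 200/10 + 94 − 18·10 + 10^2 = $34. That is the break-even price.
For $13 ≤ P < $34 the firm produces at a loss; below $13 it shuts down.

Shutdown price = $13; break-even price = $34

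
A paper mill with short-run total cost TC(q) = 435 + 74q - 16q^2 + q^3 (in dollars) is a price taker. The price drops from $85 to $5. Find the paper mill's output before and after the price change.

Output falls from 11 to 0 (the firm shuts down)

AVC = 74 - 16q + q^2, minimized at q = 8 where min AVC = $10. MC = 74 - 32q + 3q^2.
At P = $85 ≥ min AVC, set P = MC on the rising branch: q = 11.
At P = $5 < min AVC = $10, price no longer covers variable cost at any output, so the firm shuts down: q = 0.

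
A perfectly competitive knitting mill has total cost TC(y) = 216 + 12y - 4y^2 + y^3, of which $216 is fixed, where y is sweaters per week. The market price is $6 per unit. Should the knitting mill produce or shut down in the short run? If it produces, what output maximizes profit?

Strip out fixed cost: VC = 12y - 4y^2 + y^3. Then AVC = 12 - 4y + y^2 and MC = 12 - 8y + 3y^2.
AVC hits its minimum where MC = AVC, at y = 2, giving min AVC = 12 - 4·2 + 2^2 = $8.
With P < min AVC ($6 < $8), every unit sold adds to the loss.
Best response: produce nothing and absorb the $216 fixed cost.

Shut down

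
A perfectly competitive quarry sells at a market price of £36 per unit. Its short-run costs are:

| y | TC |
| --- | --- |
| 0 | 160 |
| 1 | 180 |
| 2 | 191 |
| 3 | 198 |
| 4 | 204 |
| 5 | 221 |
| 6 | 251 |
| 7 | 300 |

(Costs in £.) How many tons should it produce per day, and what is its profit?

Compute π = P·y − TC at each output: y=0: -160; y=1: -144; y=2: -119; y=3: -90; y=4: -60; y=5: -41; y=6: -35; y=7: -48.
Profit is maximized at y = 6. AVC there is 91/6 = £15.17 ≤ P, so producing beats shutting down (which would give -£160).

y = 6; profit = -£35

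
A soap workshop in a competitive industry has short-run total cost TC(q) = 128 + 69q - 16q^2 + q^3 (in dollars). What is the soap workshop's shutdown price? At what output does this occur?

$5 per unit, at q = 8

The firm shuts down when price falls below the minimum of average variable cost. AVC = VC/q = 69 - 16q + q^2.
dAVC/dq = -16 + 2q = 0 gives q = 8. min AVC = 69 - 16·8 + 8^2 = 5.
The firm shuts down for any P below $5.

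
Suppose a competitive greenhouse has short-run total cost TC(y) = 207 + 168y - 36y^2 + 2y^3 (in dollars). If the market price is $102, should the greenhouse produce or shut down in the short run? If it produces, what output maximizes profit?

Produce at y = 11

From TC, MC = TC'(y) = 168 - 72y + 6y^2 and AVC = VC/y = 168 - 36y + 2y^2.
AVC hits its minimum where MC = AVC, at y = 9, giving min AVC = 168 - 36·9 + 2·9^2 = $6.
P = $102 exceeds min AVC = $6, so the firm stays open.
P = MC gives 66 - 72y + 6y^2 = 0, with roots 1 and 11. Take the larger (rising MC): y* = 11.
Check: AVC at y = 11 is $14 ≤ P, so revenue covers variable cost.
Profit = P·y − TC = 102·11 − 361 = $761.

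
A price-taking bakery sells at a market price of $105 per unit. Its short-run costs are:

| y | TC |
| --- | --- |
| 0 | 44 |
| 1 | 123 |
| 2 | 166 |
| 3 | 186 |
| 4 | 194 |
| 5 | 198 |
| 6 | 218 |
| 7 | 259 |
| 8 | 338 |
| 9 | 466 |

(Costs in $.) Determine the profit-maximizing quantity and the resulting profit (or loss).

y = 8; profit = $502

Tabulate TR − TC: y=0: -44; y=1: -18; y=2: 44; y=3: 129; y=4: 226; y=5: 327; y=6: 412; y=7: 476; y=8: 502; y=9: 479.
Profit is maximized at y = 8. AVC there is 294/8 = $36.75 ≤ P, so producing beats shutting down (which would give -$44).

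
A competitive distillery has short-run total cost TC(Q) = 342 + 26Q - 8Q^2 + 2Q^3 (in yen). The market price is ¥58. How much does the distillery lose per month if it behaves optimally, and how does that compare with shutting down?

Profit = -¥214 at Q = 4

AVC = 26 - 8Q + 2Q^2; min AVC = ¥18 at Q = 2. Since P = ¥58 ≥ min AVC, the firm produces.
MC = 26 - 16Q + 6Q^2. Setting P = MC and taking the root on the rising branch gives Q* = 4.
TR = 58·4 = 232. TC = 342 + 104 = 446. Profit = 232 − 446 = -¥214.
Shutting down would mean losing the fixed cost of ¥342, so operating at a loss of ¥214 is better by ¥128.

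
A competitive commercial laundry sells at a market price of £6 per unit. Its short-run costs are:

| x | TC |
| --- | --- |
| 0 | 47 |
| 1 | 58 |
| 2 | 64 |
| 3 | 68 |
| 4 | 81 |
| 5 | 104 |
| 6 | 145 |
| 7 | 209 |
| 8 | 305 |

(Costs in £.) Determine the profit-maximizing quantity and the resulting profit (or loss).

Tabulate TR − TC: x=0: -47; x=1: -52; x=2: -52; x=3: -50; x=4: -57; x=5: -74; x=6: -109; x=7: -167; x=8: -257.
Profit is highest at x = 0. Equivalently, the lowest AVC in the table is 21/3 ≈ £7 at x = 3, and P = £6 falls below it — price never covers variable cost, so the firm shuts down and loses only its fixed cost.

x = 0 (shut down); profit = -£47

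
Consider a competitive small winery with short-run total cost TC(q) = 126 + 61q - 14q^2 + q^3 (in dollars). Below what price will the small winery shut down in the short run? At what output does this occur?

$12 per unit, at q = 7

The shutdown price is the minimum of AVC. VC = 61q - 14q^2 + q^3, so AVC = 61 - 14q + q^2.
At the minimum of AVC, MC = AVC. MC = 61 - 28q + 3q^2; setting MC = AVC gives 2q^2 - 14q = 0, so q = 7. min AVC = 12.
For P < $12 the firm produces nothing.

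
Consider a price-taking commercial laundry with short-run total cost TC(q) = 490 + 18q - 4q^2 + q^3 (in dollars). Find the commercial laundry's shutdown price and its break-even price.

Shutdown price = $14; break-even price = $109

Shutdown price = min AVC. AVC = 18 - 4q + q^2, with vertex at q = 2 and minimum $14.
ATC = 490/q + 18 - 4q + q^2. Setting dATC/dq = −490/q^2 − 4 + 2q = 0 gives q = 7 (since 2·7^3 − 4·7^2 = 490).
min ATC = 490/7 + 18 − 4·7 + 7^2 = $109. That is the break-even price.
For $14 ≤ P < $109 the firm produces at a loss; below $14 it shuts down.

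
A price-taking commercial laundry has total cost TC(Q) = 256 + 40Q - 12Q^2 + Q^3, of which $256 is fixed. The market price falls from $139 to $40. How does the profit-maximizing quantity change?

Output falls from 11 to 8

AVC = 40 - 12Q + Q^2, minimized at Q = 6 where min AVC = $4. MC = 40 - 24Q + 3Q^2.
At P = $139 ≥ min AVC, set P = MC on the rising branch: Q = 11.
At P = $40 ≥ min AVC, set P = MC: Q = 8. The firm stays open but cuts output.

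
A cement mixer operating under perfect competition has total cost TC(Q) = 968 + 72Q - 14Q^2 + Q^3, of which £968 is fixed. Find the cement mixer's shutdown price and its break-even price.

Shutdown price = £23; break-even price = £127

Shutdown price = min AVC. AVC = 72 - 14Q + Q^2, with vertex at Q = 7 and minimum £23.
ATC = 968/Q + 72 - 14Q + Q^2. Setting dATC/dQ = −968/Q^2 − 14 + 2Q = 0 gives Q = 11 (since 2·11^3 − 14·11^2 = 968).
min ATC = 968/11 + 72 − 14·11 + 11^2 = £127. That is the break-even price.
Between these two prices the firm operates at a loss; above £127 it earns a profit.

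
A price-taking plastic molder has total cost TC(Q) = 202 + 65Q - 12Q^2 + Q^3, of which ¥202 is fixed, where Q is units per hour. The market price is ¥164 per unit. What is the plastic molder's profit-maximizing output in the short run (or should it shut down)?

Strip out fixed cost: VC = 65Q - 12Q^2 + Q^3. Then AVC = 65 - 12Q + Q^2 and MC = 65 - 24Q + 3Q^2.
The AVC parabola has its vertex at Q = 12/2 = 6, where AVC = 65 - 12·6 + 6^2 = ¥29.
P = ¥164 exceeds min AVC = ¥29, so the firm stays open.
P = MC gives -99 - 24Q + 3Q^2 = 0, with roots -3 and 11. Take the larger (rising MC): Q* = 11.
Check: AVC at Q = 11 is ¥54 ≤ P, so revenue covers variable cost.
Profit = P·Q − TC = 164·11 − 796 = ¥1008.

Produce at Q = 11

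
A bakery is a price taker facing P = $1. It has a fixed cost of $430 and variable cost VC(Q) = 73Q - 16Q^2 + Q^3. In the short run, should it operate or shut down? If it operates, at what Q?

Shut down

From TC, MC = TC'(Q) = 73 - 32Q + 3Q^2 and AVC = VC/Q = 73 - 16Q + Q^2.
The AVC parabola has its vertex at Q = 16/2 = 8, where AVC = 73 - 16·8 + 8^2 = $9.
With P < min AVC ($1 < $9), every unit sold adds to the loss.
Best response: produce nothing and absorb the $430 fixed cost.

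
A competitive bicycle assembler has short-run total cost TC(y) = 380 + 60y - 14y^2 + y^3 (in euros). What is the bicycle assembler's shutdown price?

€11 per unit

The shutdown price is the minimum of AVC. VC = 60y - 14y^2 + y^3, so AVC = 60 - 14y + y^2.
At the minimum of AVC, MC = AVC. MC = 60 - 28y + 3y^2; setting MC = AVC gives 2y^2 - 14y = 0, so y = 7. min AVC = 11.
For P < €11 the firm produces nothing.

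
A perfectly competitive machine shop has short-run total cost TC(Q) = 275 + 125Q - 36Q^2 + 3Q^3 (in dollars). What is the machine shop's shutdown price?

The firm shuts down when price falls below the minimum of average variable cost. AVC = VC/Q = 125 - 36Q + 3Q^2.
dAVC/dQ = -36 + 6Q = 0 gives Q = 6. min AVC = 125 - 36·6 + 3·6^2 = 17.
For P < $17 the firm produces nothing.

$17 per unit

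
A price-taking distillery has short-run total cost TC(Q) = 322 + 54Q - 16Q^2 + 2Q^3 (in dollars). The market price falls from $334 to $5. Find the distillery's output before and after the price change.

Output falls from 10 to 0 (the firm shuts down)

AVC = 54 - 16Q + 2Q^2, minimized at Q = 4 where min AVC = $22. MC = 54 - 32Q + 6Q^2.
With P = $334 above the shutdown price, P = MC gives Q = 10.
At P = $5 < min AVC = $22, price no longer covers variable cost at any output, so the firm shuts down: Q = 0.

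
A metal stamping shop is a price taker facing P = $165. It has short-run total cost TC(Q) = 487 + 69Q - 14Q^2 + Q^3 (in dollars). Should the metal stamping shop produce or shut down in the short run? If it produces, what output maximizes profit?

Produce at Q = 12

Variable cost is VC = 69Q - 14Q^2 + Q^3, so AVC = VC/Q = 69 - 14Q + Q^2 and MC = dTC/dQ = 69 - 28Q + 3Q^2.
AVC is minimized where dAVC/dQ = -14 + 2Q = 0, at Q = 7; min AVC = 69 - 14·7 + 7^2 = $20.
P = $165 exceeds min AVC = $20, so the firm stays open.
Solving P = MC: -96 - 28Q + 3Q^2 = 0 ⇒ Q = -8/3 or 12. On the upward-sloping branch, Q* = 12.
Check: AVC at Q = 12 is $45 ≤ P, so revenue covers variable cost.
Profit = P·Q − TC = 165·12 − 1027 = $953.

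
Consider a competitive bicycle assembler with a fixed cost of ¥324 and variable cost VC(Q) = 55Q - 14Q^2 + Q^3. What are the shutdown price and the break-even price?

Shutdown price = ¥6; break-even price = ¥46

AVC = 55 - 14Q + Q^2; minimized at Q = 7, giving min AVC = ¥6. That is the shutdown price.
ATC = 324/Q + 55 - 14Q + Q^2. Setting dATC/dQ = −324/Q^2 − 14 + 2Q = 0 gives Q = 9 (since 2·9^3 − 14·9^2 = 324).
min ATC = 324/9 + 55 − 14·9 + 9^2 = ¥46. That is the break-even price.
For ¥6 ≤ P < ¥46 the firm produces at a loss; below ¥6 it shuts down.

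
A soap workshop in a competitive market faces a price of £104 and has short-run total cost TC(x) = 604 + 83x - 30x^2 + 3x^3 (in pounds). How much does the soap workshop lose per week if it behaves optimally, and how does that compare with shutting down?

AVC = 83 - 30x + 3x^2 has its minimum £8 at x = 5; price £104 clears that bar, so the firm operates.
With MC = 83 - 60x + 9x^2, P = MC on the upward-sloping part at x* = 7.
TR = 104·7 = 728. TC = 604 + 140 = 744. Profit = 728 − 744 = -£16.
By producing, the firm covers all variable cost plus £588 of fixed cost; shutting down would lose the full £604.

Profit = -£16 at x = 7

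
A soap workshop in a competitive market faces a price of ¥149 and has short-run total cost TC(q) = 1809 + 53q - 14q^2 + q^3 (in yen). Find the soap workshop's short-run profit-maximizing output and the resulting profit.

AVC = 53 - 14q + q^2 has its minimum ¥4 at q = 7; price ¥149 clears that bar, so the firm operates.
MC = 53 - 28q + 3q^2. Setting P = MC and taking the root on the rising branch gives q* = 12.
TR = 149·12 = 1788. TC = 1809 + 348 = 2157. Profit = 1788 − 2157 = -¥369.
By producing, the firm covers all variable cost plus ¥1440 of fixed cost; shutting down would lose the full ¥1809.

Profit = -¥369 at q = 12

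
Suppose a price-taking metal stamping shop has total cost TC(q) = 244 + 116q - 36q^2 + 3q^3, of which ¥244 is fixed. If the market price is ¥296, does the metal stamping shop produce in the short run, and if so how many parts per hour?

Produce at q = 10

Strip out fixed cost: VC = 116q - 36q^2 + 3q^3. Then AVC = 116 - 36q + 3q^2 and MC = 116 - 72q + 9q^2.
AVC is minimized where dAVC/dq = -36 + 6q = 0, at q = 6; min AVC = 116 - 36·6 + 3·6^2 = ¥8.
Since P = ¥296 ≥ min AVC = ¥8, price covers variable cost and the firm should produce.
Solving P = MC: -180 - 72q + 9q^2 = 0 ⇒ q = -2 or 10. On the upward-sloping branch, q* = 10.
Check: AVC at q = 10 is ¥56 ≤ P, so revenue covers variable cost.
Profit = P·q − TC = 296·10 − 804 = ¥2156.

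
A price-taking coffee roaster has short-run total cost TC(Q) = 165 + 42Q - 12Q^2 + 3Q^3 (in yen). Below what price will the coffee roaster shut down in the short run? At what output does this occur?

¥30 per unit, at Q = 2

The shutdown price is the minimum of AVC. VC = 42Q - 12Q^2 + 3Q^3, so AVC = 42 - 12Q + 3Q^2.
At the minimum of AVC, MC = AVC. MC = 42 - 24Q + 9Q^2; setting MC = AVC gives 6Q^2 - 12Q = 0, so Q = 2. min AVC = 30.
The firm shuts down for any P below ¥30.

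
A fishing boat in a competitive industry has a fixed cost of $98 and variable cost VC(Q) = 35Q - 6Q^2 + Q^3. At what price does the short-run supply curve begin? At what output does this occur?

$26 per unit, at Q = 3

The firm shuts down when price falls below the minimum of average variable cost. AVC = VC/Q = 35 - 6Q + Q^2.
dAVC/dQ = -6 + 2Q = 0 gives Q = 3. min AVC = 35 - 6·3 + 3^2 = 26.
So the shutdown price is $26.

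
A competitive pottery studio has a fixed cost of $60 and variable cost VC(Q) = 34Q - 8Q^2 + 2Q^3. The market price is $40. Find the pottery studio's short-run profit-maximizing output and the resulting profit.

Profit = -$24 at Q = 3

AVC = 34 - 8Q + 2Q^2 has its minimum $26 at Q = 2; price $40 clears that bar, so the firm operates.
With MC = 34 - 16Q + 6Q^2, P = MC on the upward-sloping part at Q* = 3.
TR = 40·3 = 120. TC = 60 + 84 = 144. Profit = 120 − 144 = -$24.
Shutting down would mean losing the fixed cost of $60, so operating at a loss of $24 is better by $36.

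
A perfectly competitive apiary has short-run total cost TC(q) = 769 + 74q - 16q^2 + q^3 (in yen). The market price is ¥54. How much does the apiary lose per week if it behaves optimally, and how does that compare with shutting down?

Profit = -¥369 at q = 10

AVC = 74 - 16q + q^2 has its minimum ¥10 at q = 8; price ¥54 clears that bar, so the firm operates.
With MC = 74 - 32q + 3q^2, P = MC on the upward-sloping part at q* = 10.
TR = 54·10 = 540. TC = 769 + 140 = 909. Profit = 540 − 909 = -¥369.
That loss of ¥369 beats the ¥769 the firm would lose by shutting down; producing recovers ¥400 of fixed cost.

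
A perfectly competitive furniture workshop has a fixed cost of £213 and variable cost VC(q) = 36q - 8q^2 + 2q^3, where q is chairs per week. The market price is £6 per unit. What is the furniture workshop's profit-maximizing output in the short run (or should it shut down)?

Variable cost is VC = 36q - 8q^2 + 2q^3, so AVC = VC/q = 36 - 8q + 2q^2 and MC = dTC/dq = 36 - 16q + 6q^2.
AVC is minimized where dAVC/dq = -8 + 4q = 0, at q = 2; min AVC = 36 - 8·2 + 2·2^2 = £28.
Since P = £6 < min AVC = £28, price fails to cover variable cost at any output.
Shutting down limits the loss to fixed cost, £213.

Shut down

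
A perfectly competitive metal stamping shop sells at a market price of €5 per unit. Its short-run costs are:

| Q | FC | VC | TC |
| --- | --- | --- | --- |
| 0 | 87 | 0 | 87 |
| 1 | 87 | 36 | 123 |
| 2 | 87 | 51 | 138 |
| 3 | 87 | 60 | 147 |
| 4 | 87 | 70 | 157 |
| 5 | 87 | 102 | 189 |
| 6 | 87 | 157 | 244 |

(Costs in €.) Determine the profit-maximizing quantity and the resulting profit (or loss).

Q = 0 (shut down); profit = -€87

Profit at each row (π = 5Q − TC): Q=0: -87; Q=1: -118; Q=2: -128; Q=3: -132; Q=4: -137; Q=5: -164; Q=6: -214.
Profit is highest at Q = 0. Equivalently, the lowest AVC in the table is 70/4 ≈ €17.50 at Q = 4, and P = €5 falls below it — price never covers variable cost, so the firm shuts down and loses only its fixed cost.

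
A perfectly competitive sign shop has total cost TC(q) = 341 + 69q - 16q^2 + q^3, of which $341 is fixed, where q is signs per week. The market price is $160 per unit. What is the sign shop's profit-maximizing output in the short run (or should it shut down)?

Variable cost is VC = 69q - 16q^2 + q^3, so AVC = VC/q = 69 - 16q + q^2 and MC = dTC/dq = 69 - 32q + 3q^2.
AVC hits its minimum where MC = AVC, at q = 8, giving min AVC = 69 - 16·8 + 8^2 = $5.
Because $160 ≥ $5, revenue can cover variable cost; the firm operates.
Solving P = MC: -91 - 32q + 3q^2 = 0 ⇒ q = -7/3 or 13. On the upward-sloping branch, q* = 13.
Check: AVC at q = 13 is $30 ≤ P, so revenue covers variable cost.
Profit = P·q − TC = 160·13 − 731 = $1349.

Produce at q = 13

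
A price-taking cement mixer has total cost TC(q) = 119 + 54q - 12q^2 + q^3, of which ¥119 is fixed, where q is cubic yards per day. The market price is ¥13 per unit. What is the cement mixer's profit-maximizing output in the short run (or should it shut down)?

Shut down

From TC, MC = TC'(q) = 54 - 24q + 3q^2 and AVC = VC/q = 54 - 12q + q^2.
The AVC parabola has its vertex at q = 12/2 = 6, where AVC = 54 - 12·6 + 6^2 = ¥18.
Since P = ¥13 < min AVC = ¥18, price fails to cover variable cost at any output.
Shutting down limits the loss to fixed cost, ¥119.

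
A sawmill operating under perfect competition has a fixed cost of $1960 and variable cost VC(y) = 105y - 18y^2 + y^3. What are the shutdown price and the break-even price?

Shutdown price = $24; break-even price = $189

AVC = 105 - 18y + y^2; minimized at y = 9, giving min AVC = $24. That is the shutdown price.
ATC = 1960/y + 105 - 18y + y^2. Setting dATC/dy = −1960/y^2 − 18 + 2y = 0 gives y = 14 (since 2·14^3 − 18·14^2 = 1960).
min ATC = 1960/14 + 105 − 18·14 + 14^2 = $189. That is the break-even price.
Between these two prices the firm operates at a loss; above $189 it earns a profit.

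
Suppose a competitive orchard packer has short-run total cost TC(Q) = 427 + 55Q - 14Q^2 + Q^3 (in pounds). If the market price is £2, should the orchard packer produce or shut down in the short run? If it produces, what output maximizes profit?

Shut down

From TC, MC = TC'(Q) = 55 - 28Q + 3Q^2 and AVC = VC/Q = 55 - 14Q + Q^2.
AVC is minimized where dAVC/dQ = -14 + 2Q = 0, at Q = 7; min AVC = 55 - 14·7 + 7^2 = £6.
With P < min AVC (£2 < £6), every unit sold adds to the loss.
Shutting down limits the loss to fixed cost, £427.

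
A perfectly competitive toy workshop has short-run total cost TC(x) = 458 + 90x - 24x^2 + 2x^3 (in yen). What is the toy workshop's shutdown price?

¥18 per unit

Short-run supply begins at min AVC. From VC = 90x - 24x^2 + 2x^3, AVC = 90 - 24x + 2x^2.
At the minimum of AVC, MC = AVC. MC = 90 - 48x + 6x^2; setting MC = AVC gives 4x^2 - 24x = 0, so x = 6. min AVC = 18.
The firm shuts down for any P below ¥18.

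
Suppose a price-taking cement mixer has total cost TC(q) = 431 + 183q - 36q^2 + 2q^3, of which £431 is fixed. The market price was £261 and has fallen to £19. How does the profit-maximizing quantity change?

AVC = 183 - 36q + 2q^2, minimized at q = 9 where min AVC = £21. MC = 183 - 72q + 6q^2.
With P = £261 above the shutdown price, P = MC gives q = 13.
At P = £19 < min AVC = £21, price no longer covers variable cost at any output, so the firm shuts down: q = 0.

Output falls from 13 to 0 (the firm shuts down)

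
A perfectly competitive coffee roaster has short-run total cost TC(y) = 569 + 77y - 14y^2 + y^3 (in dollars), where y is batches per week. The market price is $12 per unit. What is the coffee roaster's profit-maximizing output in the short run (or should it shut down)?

Shut down

Variable cost is VC = 77y - 14y^2 + y^3, so AVC = VC/y = 77 - 14y + y^2 and MC = dTC/dy = 77 - 28y + 3y^2.
AVC is minimized where dAVC/dy = -14 + 2y = 0, at y = 7; min AVC = 77 - 14·7 + 7^2 = $28.
Since P = $12 < min AVC = $28, price fails to cover variable cost at any output.
Shutting down limits the loss to fixed cost, $569.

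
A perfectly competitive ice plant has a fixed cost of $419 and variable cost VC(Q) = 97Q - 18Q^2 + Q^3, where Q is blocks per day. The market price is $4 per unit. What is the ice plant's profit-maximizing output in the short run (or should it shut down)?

Variable cost is VC = 97Q - 18Q^2 + Q^3, so AVC = VC/Q = 97 - 18Q + Q^2 and MC = dTC/dQ = 97 - 36Q + 3Q^2.
AVC is minimized where dAVC/dQ = -18 + 2Q = 0, at Q = 9; min AVC = 97 - 18·9 + 9^2 = $16.
With P < min AVC ($4 < $16), every unit sold adds to the loss.
Best response: produce nothing and absorb the $419 fixed cost.

Shut down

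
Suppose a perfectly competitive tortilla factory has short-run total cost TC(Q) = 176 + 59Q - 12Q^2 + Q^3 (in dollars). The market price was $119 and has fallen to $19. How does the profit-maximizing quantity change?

MC = 59 - 24Q + 3Q^2; the shutdown threshold is min AVC = $23 (at Q = 6).
At P = $119 ≥ min AVC, set P = MC on the rising branch: Q = 10.
At P = $19 < min AVC = $23, price no longer covers variable cost at any output, so the firm shuts down: Q = 0.

Output falls from 10 to 0 (the firm shuts down)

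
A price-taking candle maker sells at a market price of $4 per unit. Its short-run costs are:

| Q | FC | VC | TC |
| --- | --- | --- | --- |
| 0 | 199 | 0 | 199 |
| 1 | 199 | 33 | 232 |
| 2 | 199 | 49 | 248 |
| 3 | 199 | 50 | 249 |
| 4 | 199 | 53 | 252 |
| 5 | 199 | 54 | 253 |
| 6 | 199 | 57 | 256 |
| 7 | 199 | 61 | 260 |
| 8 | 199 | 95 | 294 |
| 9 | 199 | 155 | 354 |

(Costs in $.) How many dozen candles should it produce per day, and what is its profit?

Profit at each row (π = 4Q − TC): Q=0: -199; Q=1: -228; Q=2: -240; Q=3: -237; Q=4: -236; Q=5: -233; Q=6: -232; Q=7: -232; Q=8: -262; Q=9: -318.
Profit is highest at Q = 0. Equivalently, the lowest AVC in the table is 61/7 ≈ $8.71 at Q = 7, and P = $4 falls below it — price never covers variable cost, so the firm shuts down and loses only its fixed cost.

Q = 0 (shut down); profit = -$199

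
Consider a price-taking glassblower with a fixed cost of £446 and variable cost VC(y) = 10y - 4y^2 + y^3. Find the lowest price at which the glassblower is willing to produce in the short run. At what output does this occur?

£6 per unit, at y = 2

The firm shuts down when price falls below the minimum of average variable cost. AVC = VC/y = 10 - 4y + y^2.
dAVC/dy = -4 + 2y = 0 gives y = 2. min AVC = 10 - 4·2 + 2^2 = 6.
The firm shuts down for any P below £6.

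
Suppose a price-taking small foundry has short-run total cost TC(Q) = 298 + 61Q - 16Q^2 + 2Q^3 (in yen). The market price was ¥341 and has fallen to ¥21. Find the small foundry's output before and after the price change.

MC = 61 - 32Q + 6Q^2; the shutdown threshold is min AVC = ¥29 (at Q = 4).
With P = ¥341 above the shutdown price, P = MC gives Q = 10.
At P = ¥21 < min AVC = ¥29, price no longer covers variable cost at any output, so the firm shuts down: Q = 0.

Output falls from 10 to 0 (the firm shuts down)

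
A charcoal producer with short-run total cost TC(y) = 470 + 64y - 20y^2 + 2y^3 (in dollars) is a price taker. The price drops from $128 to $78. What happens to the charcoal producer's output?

AVC = 64 - 20y + 2y^2, minimized at y = 5 where min AVC = $14. MC = 64 - 40y + 6y^2.
With P = $128 above the shutdown price, P = MC gives y = 8.
At P = $78 ≥ min AVC, set P = MC: y = 7. The firm stays open but cuts output.

Output falls from 8 to 7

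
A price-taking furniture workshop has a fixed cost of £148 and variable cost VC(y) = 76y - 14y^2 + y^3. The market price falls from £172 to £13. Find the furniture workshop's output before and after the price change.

MC = 76 - 28y + 3y^2; the shutdown threshold is min AVC = £27 (at y = 7).
With P = £172 above the shutdown price, P = MC gives y = 12.
At P = £13 < min AVC = £27, price no longer covers variable cost at any output, so the firm shuts down: y = 0.

Output falls from 12 to 0 (the firm shuts down)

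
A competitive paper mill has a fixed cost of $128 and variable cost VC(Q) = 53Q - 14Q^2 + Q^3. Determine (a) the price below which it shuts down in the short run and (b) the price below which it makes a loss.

Shutdown price = $4; break-even price = $21

Shutdown price = min AVC. AVC = 53 - 14Q + Q^2, with vertex at Q = 7 and minimum $4.
ATC = 128/Q + 53 - 14Q + Q^2. Setting dATC/dQ = −128/Q^2 − 14 + 2Q = 0 gives Q = 8 (since 2·8^3 − 14·8^2 = 128).
min ATC = 128/8 + 53 − 14·8 + 8^2 = $21. That is the break-even price.
For $4 ≤ P < $21 the firm produces at a loss; below $4 it shuts down.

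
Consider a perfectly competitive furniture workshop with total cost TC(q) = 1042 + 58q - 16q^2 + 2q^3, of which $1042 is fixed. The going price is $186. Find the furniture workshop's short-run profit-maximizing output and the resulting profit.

AVC = 58 - 16q + 2q^2 has its minimum $26 at q = 4; price $186 clears that bar, so the firm operates.
MC = 58 - 32q + 6q^2. Setting P = MC and taking the root on the rising branch gives q* = 8.
TR = 186·8 = 1488. TC = 1042 + 464 = 1506. Profit = 1488 − 1506 = -$18.
By producing, the firm covers all variable cost plus $1024 of fixed cost; shutting down would lose the full $1042.

Profit = -$18 at q = 8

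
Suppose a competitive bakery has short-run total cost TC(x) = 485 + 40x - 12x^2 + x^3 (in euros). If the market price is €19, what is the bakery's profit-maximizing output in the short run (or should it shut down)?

Produce at x = 7

Strip out fixed cost: VC = 40x - 12x^2 + x^3. Then AVC = 40 - 12x + x^2 and MC = 40 - 24x + 3x^2.
AVC is minimized where dAVC/dx = -12 + 2x = 0, at x = 6; min AVC = 40 - 12·6 + 6^2 = €4.
Since P = €19 ≥ min AVC = €4, price covers variable cost and the firm should produce.
Set P = MC: 19 = 40 - 24x + 3x^2 → 21 - 24x + 3x^2 = 0. The roots are x = 1 and x = 7; the profit-maximizing output is on the rising part of MC, so x* = 7.
Check: AVC at x = 7 is €5 ≤ P, so revenue covers variable cost.
Profit = P·x − TC = 19·7 − 520 = -€387, a loss, but smaller than the €485 fixed cost the firm would lose by shutting down.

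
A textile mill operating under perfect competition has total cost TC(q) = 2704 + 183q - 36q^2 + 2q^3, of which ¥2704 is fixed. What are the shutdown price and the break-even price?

Shutdown price = ¥21; break-even price = ¥261

AVC = 183 - 36q + 2q^2; minimized at q = 9, giving min AVC = ¥21. That is the shutdown price.
ATC = 2704/q + 183 - 36q + 2q^2. Setting dATC/dq = −2704/q^2 − 36 + 4q = 0 gives q = 13 (since 4·13^3 − 36·13^2 = 2704).
min ATC = 2704/13 + 183 − 36·13 + 2·13^2 = ¥261. That is the break-even price.
For ¥21 ≤ P < ¥261 the firm produces at a loss; below ¥21 it shuts down.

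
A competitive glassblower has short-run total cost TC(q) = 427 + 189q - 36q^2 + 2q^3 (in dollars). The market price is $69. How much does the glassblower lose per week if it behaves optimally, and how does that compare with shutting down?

Profit = -$27 at q = 10

AVC = 189 - 36q + 2q^2 has its minimum $27 at q = 9; price $69 clears that bar, so the firm operates.
With MC = 189 - 72q + 6q^2, P = MC on the upward-sloping part at q* = 10.
TR = 69·10 = 690. TC = 427 + 290 = 717. Profit = 690 − 717 = -$27.
Shutting down would mean losing the fixed cost of $427, so operating at a loss of $27 is better by $400.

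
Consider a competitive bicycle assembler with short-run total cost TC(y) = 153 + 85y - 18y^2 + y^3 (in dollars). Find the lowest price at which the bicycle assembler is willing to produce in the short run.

Short-run supply begins at min AVC. From VC = 85y - 18y^2 + y^3, AVC = 85 - 18y + y^2.
At the minimum of AVC, MC = AVC. MC = 85 - 36y + 3y^2; setting MC = AVC gives 2y^2 - 18y = 0, so y = 9. min AVC = 4.
So the shutdown price is $4.

$4 per unit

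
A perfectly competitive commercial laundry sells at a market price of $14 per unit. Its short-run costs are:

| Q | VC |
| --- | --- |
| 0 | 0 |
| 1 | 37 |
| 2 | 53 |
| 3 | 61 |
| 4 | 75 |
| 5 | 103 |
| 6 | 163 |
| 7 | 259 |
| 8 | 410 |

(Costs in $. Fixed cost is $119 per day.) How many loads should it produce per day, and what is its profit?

Compute π = P·Q − TC at each output: Q=0: -119; Q=1: -142; Q=2: -144; Q=3: -138; Q=4: -138; Q=5: -152; Q=6: -198; Q=7: -280; Q=8: -417.
Profit is highest at Q = 0. Equivalently, the lowest AVC in the table is 75/4 ≈ $18.75 at Q = 4, and P = $14 falls below it — price never covers variable cost, so the firm shuts down and loses only its fixed cost.

Q = 0 (shut down); profit = -$119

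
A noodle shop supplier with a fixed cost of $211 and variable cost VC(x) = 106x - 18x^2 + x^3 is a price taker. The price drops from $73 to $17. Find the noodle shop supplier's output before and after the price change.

MC = 106 - 36x + 3x^2; the shutdown threshold is min AVC = $25 (at x = 9).
At P = $73 ≥ min AVC, set P = MC on the rising branch: x = 11.
At P = $17 < min AVC = $25, price no longer covers variable cost at any output, so the firm shuts down: x = 0.

Output falls from 11 to 0 (the firm shuts down)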